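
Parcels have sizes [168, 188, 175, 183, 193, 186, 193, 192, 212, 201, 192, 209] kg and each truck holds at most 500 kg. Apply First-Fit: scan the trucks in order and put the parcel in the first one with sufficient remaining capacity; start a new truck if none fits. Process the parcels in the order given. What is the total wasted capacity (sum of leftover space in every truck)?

168 kg → truck 1 (remaining 332 kg)
188 kg → truck 1 (remaining 144 kg)
175 kg → truck 2 (remaining 325 kg)
183 kg → truck 2 (remaining 142 kg)
193 kg → truck 3 (remaining 307 kg)
186 kg → truck 3 (remaining 121 kg)
193 kg → truck 4 (remaining 307 kg)
192 kg → truck 4 (remaining 115 kg)
212 kg → truck 5 (remaining 288 kg)
201 kg → truck 5 (remaining 87 kg)
192 kg → truck 6 (remaining 308 kg)
209 kg → truck 6 (remaining 99 kg)
6 trucks × 500 kg = 3000 kg; used 2292 kg; unused 708 kg.

708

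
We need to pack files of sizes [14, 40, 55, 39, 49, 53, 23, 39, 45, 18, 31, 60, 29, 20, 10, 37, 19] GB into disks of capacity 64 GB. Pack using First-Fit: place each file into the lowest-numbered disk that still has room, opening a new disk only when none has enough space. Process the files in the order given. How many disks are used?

Put 14 GB in disk 1; 50 GB remain.
Put 40 GB in disk 1; 10 GB remain.
Put 55 GB in disk 2; 9 GB remain.
Put 39 GB in disk 3; 25 GB remain.
Put 49 GB in disk 4; 15 GB remain.
Put 53 GB in disk 5; 11 GB remain.
Put 23 GB in disk 3; 2 GB remain.
Put 39 GB in disk 6; 25 GB remain.
Put 45 GB in disk 7; 19 GB remain.
Put 18 GB in disk 6; 7 GB remain.
Put 31 GB in disk 8; 33 GB remain.
Put 60 GB in disk 9; 4 GB remain.
Put 29 GB in disk 8; 4 GB remain.
Put 20 GB in disk 10; 44 GB remain.
Put 10 GB in disk 1; 0 GB remain.
Put 37 GB in disk 10; 7 GB remain.
Put 19 GB in disk 7; 0 GB remain.

10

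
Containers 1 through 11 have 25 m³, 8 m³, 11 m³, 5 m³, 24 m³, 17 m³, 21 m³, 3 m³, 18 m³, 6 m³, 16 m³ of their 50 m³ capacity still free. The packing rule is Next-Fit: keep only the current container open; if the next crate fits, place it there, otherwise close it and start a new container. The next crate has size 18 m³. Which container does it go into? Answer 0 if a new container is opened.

Next-Fit only looks at container 11, which has 16 m³ free.
18 m³ does not fit, so a new container is opened.

0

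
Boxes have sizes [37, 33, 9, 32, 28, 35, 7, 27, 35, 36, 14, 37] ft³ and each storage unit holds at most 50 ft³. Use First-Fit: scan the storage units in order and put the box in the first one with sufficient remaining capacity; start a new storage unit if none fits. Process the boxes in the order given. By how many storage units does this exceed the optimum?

First-Fit: [37,9] [33,7] [32,14] [28] [35] [27] [35] [36] [37] → 9 storage units.
9 boxes exceed 25 ft³ (half the capacity), and no two of those can share a storage unit, so at least 9 storage units are needed.
So 9 is already optimal.

0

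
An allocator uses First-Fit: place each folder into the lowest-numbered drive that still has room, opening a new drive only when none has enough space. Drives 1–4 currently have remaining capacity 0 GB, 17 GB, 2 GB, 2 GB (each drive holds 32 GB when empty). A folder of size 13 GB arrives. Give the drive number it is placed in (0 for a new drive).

Drives with room: drive 2 (17 GB).
The first with room is drive 2.

2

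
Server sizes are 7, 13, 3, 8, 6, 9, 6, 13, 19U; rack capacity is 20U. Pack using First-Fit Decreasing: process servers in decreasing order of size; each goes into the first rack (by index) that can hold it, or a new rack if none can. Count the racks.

5

Sorted descending: 19, 13, 13, 9, 8, 7, 6, 6, 3.
rack 1: place 19U, 1U left
rack 2: place 13U, 7U left
rack 3: place 13U, 7U left
rack 4: place 9U, 11U left
rack 4: place 8U, 3U left
rack 2: place 7U, 0U left
rack 3: place 6U, 1U left
rack 5: place 6U, 14U left
rack 4: place 3U, 0U left
Final racks: [19] [13,7] [13,6] [9,8,3] [6].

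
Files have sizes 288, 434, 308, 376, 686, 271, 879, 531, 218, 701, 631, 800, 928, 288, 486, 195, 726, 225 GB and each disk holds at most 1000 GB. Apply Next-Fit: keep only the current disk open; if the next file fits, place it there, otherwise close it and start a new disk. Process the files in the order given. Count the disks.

11

288 GB → disk 1 (remaining 712 GB)
434 GB → disk 1 (remaining 278 GB)
308 GB → disk 2 (remaining 692 GB)
376 GB → disk 2 (remaining 316 GB)
686 GB → disk 3 (remaining 314 GB)
271 GB → disk 3 (remaining 43 GB)
879 GB → disk 4 (remaining 121 GB)
531 GB → disk 5 (remaining 469 GB)
218 GB → disk 5 (remaining 251 GB)
701 GB → disk 6 (remaining 299 GB)
631 GB → disk 7 (remaining 369 GB)
800 GB → disk 8 (remaining 200 GB)
928 GB → disk 9 (remaining 72 GB)
288 GB → disk 10 (remaining 712 GB)
486 GB → disk 10 (remaining 226 GB)
195 GB → disk 10 (remaining 31 GB)
726 GB → disk 11 (remaining 274 GB)
225 GB → disk 11 (remaining 49 GB)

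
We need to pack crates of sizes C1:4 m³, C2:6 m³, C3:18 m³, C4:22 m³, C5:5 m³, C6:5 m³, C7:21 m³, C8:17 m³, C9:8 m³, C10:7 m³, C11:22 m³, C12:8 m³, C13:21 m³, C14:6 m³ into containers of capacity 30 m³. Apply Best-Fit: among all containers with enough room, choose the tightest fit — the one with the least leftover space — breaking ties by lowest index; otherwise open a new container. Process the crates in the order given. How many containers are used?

7 containers

Put C1 (4 m³) in container 1; 26 m³ remain.
Put C2 (6 m³) in container 1; 20 m³ remain.
Put C3 (18 m³) in container 1; 2 m³ remain.
Put C4 (22 m³) in container 2; 8 m³ remain.
Put C5 (5 m³) in container 2; 3 m³ remain.
Put C6 (5 m³) in container 3; 25 m³ remain.
Put C7 (21 m³) in container 3; 4 m³ remain.
Put C8 (17 m³) in container 4; 13 m³ remain.
Put C9 (8 m³) in container 4; 5 m³ remain.
Put C10 (7 m³) in container 5; 23 m³ remain.
Put C11 (22 m³) in container 5; 1 m³ remain.
Put C12 (8 m³) in container 6; 22 m³ remain.
Put C13 (21 m³) in container 6; 1 m³ remain.
Put C14 (6 m³) in container 7; 24 m³ remain.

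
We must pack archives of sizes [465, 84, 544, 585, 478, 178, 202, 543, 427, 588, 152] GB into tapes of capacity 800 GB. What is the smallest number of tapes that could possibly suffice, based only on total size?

6 tapes

Total size = 465 + 84 + 544 + 585 + 478 + 178 + 202 + 543 + 427 + 588 + 152 = 4246 GB.
⌈4246 / 800⌉ = 6.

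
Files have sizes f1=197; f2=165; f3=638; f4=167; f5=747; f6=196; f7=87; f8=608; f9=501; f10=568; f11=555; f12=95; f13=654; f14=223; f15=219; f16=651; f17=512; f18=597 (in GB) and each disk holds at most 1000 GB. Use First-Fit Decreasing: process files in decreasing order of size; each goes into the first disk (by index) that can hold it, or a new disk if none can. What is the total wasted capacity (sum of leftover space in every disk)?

2620

Sorted descending: 747, 654, 651, 638, 608, 597, 568, 555, 512, 501, 223, 219, 197, 196, 167, 165, 95, 87.
747 GB → disk 1 (remaining 253 GB)
654 GB → disk 2 (remaining 346 GB)
651 GB → disk 3 (remaining 349 GB)
638 GB → disk 4 (remaining 362 GB)
608 GB → disk 5 (remaining 392 GB)
597 GB → disk 6 (remaining 403 GB)
568 GB → disk 7 (remaining 432 GB)
555 GB → disk 8 (remaining 445 GB)
512 GB → disk 9 (remaining 488 GB)
501 GB → disk 10 (remaining 499 GB)
223 GB → disk 1 (remaining 30 GB)
219 GB → disk 2 (remaining 127 GB)
197 GB → disk 3 (remaining 152 GB)
196 GB → disk 4 (remaining 166 GB)
167 GB → disk 5 (remaining 225 GB)
165 GB → disk 4 (remaining 1 GB)
95 GB → disk 2 (remaining 32 GB)
87 GB → disk 3 (remaining 65 GB)
10 disks × 1000 GB = 10000 GB; used 7380 GB; unused 2620 GB.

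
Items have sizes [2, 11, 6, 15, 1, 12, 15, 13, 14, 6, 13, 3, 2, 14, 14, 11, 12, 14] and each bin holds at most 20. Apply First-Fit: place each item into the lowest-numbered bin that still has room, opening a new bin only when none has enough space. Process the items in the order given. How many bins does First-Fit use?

2 → bin 1 (remaining 18)
11 → bin 1 (remaining 7)
6 → bin 1 (remaining 1)
15 → bin 2 (remaining 5)
1 → bin 1 (remaining 0)
12 → bin 3 (remaining 8)
15 → bin 4 (remaining 5)
13 → bin 5 (remaining 7)
14 → bin 6 (remaining 6)
6 → bin 3 (remaining 2)
13 → bin 7 (remaining 7)
3 → bin 2 (remaining 2)
2 → bin 2 (remaining 0)
14 → bin 8 (remaining 6)
14 → bin 9 (remaining 6)
11 → bin 10 (remaining 9)
12 → bin 11 (remaining 8)
14 → bin 12 (remaining 6)
Final bins: [2,11,6,1] [15,3,2] [12,6] [15] [13] [14] [13] [14] [14] [11] [12] [14].

12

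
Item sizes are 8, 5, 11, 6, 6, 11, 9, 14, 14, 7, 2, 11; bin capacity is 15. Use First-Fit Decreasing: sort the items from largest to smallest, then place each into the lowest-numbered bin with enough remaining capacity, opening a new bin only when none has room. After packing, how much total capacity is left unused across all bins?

Sorted descending: 14, 14, 11, 11, 11, 9, 8, 7, 6, 6, 5, 2.
14 → bin 1 (remaining 1)
14 → bin 2 (remaining 1)
11 → bin 3 (remaining 4)
11 → bin 4 (remaining 4)
11 → bin 5 (remaining 4)
9 → bin 6 (remaining 6)
8 → bin 7 (remaining 7)
7 → bin 7 (remaining 0)
6 → bin 6 (remaining 0)
6 → bin 8 (remaining 9)
5 → bin 8 (remaining 4)
2 → bin 3 (remaining 2)
8 bins × 15 = 120; used 104; unused 16.

16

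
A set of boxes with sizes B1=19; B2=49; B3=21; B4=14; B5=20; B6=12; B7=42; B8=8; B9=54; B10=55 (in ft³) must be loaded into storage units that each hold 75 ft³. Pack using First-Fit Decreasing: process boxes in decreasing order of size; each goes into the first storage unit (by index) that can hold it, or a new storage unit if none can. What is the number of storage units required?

5 storage units

Sorted descending: 55, 54, 49, 42, 21, 20, 19, 14, 12, 8.
55 ft³ → storage unit 1 (remaining 20 ft³)
54 ft³ → storage unit 2 (remaining 21 ft³)
49 ft³ → storage unit 3 (remaining 26 ft³)
42 ft³ → storage unit 4 (remaining 33 ft³)
21 ft³ → storage unit 2 (remaining 0 ft³)
20 ft³ → storage unit 1 (remaining 0 ft³)
19 ft³ → storage unit 3 (remaining 7 ft³)
14 ft³ → storage unit 4 (remaining 19 ft³)
12 ft³ → storage unit 4 (remaining 7 ft³)
8 ft³ → storage unit 5 (remaining 67 ft³)
Final storage units: [55,20] [54,21] [49,19] [42,14,12] [8].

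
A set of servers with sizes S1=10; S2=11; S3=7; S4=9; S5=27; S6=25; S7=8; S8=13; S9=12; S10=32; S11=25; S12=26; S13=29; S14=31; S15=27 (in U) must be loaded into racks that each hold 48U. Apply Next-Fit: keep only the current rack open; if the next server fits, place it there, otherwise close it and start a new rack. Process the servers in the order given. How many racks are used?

9 racks

S1 (10U) → rack 1 (remaining 38U)
S2 (11U) → rack 1 (remaining 27U)
S3 (7U) → rack 1 (remaining 20U)
S4 (9U) → rack 1 (remaining 11U)
S5 (27U) → rack 2 (remaining 21U)
S6 (25U) → rack 3 (remaining 23U)
S7 (8U) → rack 3 (remaining 15U)
S8 (13U) → rack 3 (remaining 2U)
S9 (12U) → rack 4 (remaining 36U)
S10 (32U) → rack 4 (remaining 4U)
S11 (25U) → rack 5 (remaining 23U)
S12 (26U) → rack 6 (remaining 22U)
S13 (29U) → rack 7 (remaining 19U)
S14 (31U) → rack 8 (remaining 17U)
S15 (27U) → rack 9 (remaining 21U)
Final racks: [10,11,7,9] [27] [25,8,13] [12,32] [25] [26] [29] [31] [27].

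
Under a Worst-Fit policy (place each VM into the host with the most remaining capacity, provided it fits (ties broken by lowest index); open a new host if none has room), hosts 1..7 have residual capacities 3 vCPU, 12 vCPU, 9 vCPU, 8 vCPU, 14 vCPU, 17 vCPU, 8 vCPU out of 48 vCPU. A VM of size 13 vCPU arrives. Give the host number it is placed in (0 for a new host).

6

Hosts with room: host 5 (14 vCPU), host 6 (17 vCPU).
Most room is host 6 with 17 vCPU free.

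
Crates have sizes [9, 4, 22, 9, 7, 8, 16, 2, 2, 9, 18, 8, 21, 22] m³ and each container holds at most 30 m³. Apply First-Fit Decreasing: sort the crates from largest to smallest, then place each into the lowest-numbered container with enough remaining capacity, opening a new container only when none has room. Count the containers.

6

Sorted descending: 22, 22, 21, 18, 16, 9, 9, 9, 8, 8, 7, 4, 2, 2.
container 1: place 22 m³, 8 m³ left
container 2: place 22 m³, 8 m³ left
container 3: place 21 m³, 9 m³ left
container 4: place 18 m³, 12 m³ left
container 5: place 16 m³, 14 m³ left
container 3: place 9 m³, 0 m³ left
container 4: place 9 m³, 3 m³ left
container 5: place 9 m³, 5 m³ left
container 1: place 8 m³, 0 m³ left
container 2: place 8 m³, 0 m³ left
container 6: place 7 m³, 23 m³ left
container 5: place 4 m³, 1 m³ left
container 4: place 2 m³, 1 m³ left
container 6: place 2 m³, 21 m³ left
Final containers: [22,8] [22,8] [21,9] [18,9,2] [16,9,4] [7,2].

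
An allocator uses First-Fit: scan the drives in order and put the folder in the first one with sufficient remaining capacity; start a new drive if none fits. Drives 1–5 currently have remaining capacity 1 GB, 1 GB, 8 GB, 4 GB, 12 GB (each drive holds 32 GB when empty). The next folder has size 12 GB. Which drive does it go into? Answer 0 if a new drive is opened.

Drives with room: drive 5 (12 GB).
The first with room is drive 5.

5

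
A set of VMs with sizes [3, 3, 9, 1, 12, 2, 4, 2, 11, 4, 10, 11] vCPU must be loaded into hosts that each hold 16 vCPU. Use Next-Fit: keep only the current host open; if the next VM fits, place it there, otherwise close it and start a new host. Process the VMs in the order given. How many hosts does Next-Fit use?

6 hosts

3 vCPU → host 1 (remaining 13 vCPU)
3 vCPU → host 1 (remaining 10 vCPU)
9 vCPU → host 1 (remaining 1 vCPU)
1 vCPU → host 1 (remaining 0 vCPU)
12 vCPU → host 2 (remaining 4 vCPU)
2 vCPU → host 2 (remaining 2 vCPU)
4 vCPU → host 3 (remaining 12 vCPU)
2 vCPU → host 3 (remaining 10 vCPU)
11 vCPU → host 4 (remaining 5 vCPU)
4 vCPU → host 4 (remaining 1 vCPU)
10 vCPU → host 5 (remaining 6 vCPU)
11 vCPU → host 6 (remaining 5 vCPU)
Final hosts: [3,3,9,1] [12,2] [4,2] [11,4] [10] [11].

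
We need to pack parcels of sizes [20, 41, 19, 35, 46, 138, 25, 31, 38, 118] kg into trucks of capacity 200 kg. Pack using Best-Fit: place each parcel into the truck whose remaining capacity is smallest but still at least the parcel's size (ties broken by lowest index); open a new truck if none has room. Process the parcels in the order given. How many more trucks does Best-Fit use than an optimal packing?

Best-Fit: [20,41,19,35,46,25] [138,31] [38,118] → 3 trucks.
Total size 511 kg; any packing needs at least ⌈511/200⌉ = 3 trucks.
So 3 is already optimal.

0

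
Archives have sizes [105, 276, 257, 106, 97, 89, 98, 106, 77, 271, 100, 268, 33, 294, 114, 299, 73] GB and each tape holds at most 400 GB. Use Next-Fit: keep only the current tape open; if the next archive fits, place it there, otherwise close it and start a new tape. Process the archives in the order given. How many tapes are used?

tape 1: place 105 GB, 295 GB left
tape 1: place 276 GB, 19 GB left
tape 2: place 257 GB, 143 GB left
tape 2: place 106 GB, 37 GB left
tape 3: place 97 GB, 303 GB left
tape 3: place 89 GB, 214 GB left
tape 3: place 98 GB, 116 GB left
tape 3: place 106 GB, 10 GB left
tape 4: place 77 GB, 323 GB left
tape 4: place 271 GB, 52 GB left
tape 5: place 100 GB, 300 GB left
tape 5: place 268 GB, 32 GB left
tape 6: place 33 GB, 367 GB left
tape 6: place 294 GB, 73 GB left
tape 7: place 114 GB, 286 GB left
tape 8: place 299 GB, 101 GB left
tape 8: place 73 GB, 28 GB left
Final tapes: [105,276] [257,106] [97,89,98,106] [77,271] [100,268] [33,294] [114] [299,73].

8 tapes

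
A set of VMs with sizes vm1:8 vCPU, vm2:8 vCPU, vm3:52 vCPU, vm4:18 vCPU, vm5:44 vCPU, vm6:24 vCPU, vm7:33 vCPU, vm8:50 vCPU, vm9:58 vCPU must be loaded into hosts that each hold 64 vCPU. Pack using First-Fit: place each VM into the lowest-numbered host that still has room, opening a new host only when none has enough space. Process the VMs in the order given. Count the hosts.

6

vm1 (8 vCPU) → host 1 (remaining 56 vCPU)
vm2 (8 vCPU) → host 1 (remaining 48 vCPU)
vm3 (52 vCPU) → host 2 (remaining 12 vCPU)
vm4 (18 vCPU) → host 1 (remaining 30 vCPU)
vm5 (44 vCPU) → host 3 (remaining 20 vCPU)
vm6 (24 vCPU) → host 1 (remaining 6 vCPU)
vm7 (33 vCPU) → host 4 (remaining 31 vCPU)
vm8 (50 vCPU) → host 5 (remaining 14 vCPU)
vm9 (58 vCPU) → host 6 (remaining 6 vCPU)
Final hosts: [8,8,18,24] [52] [44] [33] [50] [58].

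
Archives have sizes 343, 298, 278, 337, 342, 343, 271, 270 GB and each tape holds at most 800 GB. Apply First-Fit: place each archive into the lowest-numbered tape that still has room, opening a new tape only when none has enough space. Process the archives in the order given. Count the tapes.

4 tapes

Put 343 GB in tape 1; 457 GB remain.
Put 298 GB in tape 1; 159 GB remain.
Put 278 GB in tape 2; 522 GB remain.
Put 337 GB in tape 2; 185 GB remain.
Put 342 GB in tape 3; 458 GB remain.
Put 343 GB in tape 3; 115 GB remain.
Put 271 GB in tape 4; 529 GB remain.
Put 270 GB in tape 4; 259 GB remain.
Final tapes: [343,298] [278,337] [342,343] [271,270].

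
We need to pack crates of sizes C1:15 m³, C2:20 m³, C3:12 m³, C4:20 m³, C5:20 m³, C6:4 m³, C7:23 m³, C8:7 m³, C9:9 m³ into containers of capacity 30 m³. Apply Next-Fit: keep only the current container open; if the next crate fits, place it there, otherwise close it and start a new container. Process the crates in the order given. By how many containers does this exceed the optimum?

2

Next-Fit: [15] [20] [12] [20] [20,4] [23,7] [9] → 7 containers.
Total size 130 m³; any packing needs at least ⌈130/30⌉ = 5 containers.
An optimal packing achieves that bound: [23,7] [20,9] [20,4] [20] [15,12] → 5 containers.
Excess: 7 − 5 = 2.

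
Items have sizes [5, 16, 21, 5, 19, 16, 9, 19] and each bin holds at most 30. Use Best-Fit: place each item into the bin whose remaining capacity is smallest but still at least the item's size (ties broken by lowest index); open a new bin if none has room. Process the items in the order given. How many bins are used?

5

Put 5 in bin 1; 25 remain.
Put 16 in bin 1; 9 remain.
Put 21 in bin 2; 9 remain.
Put 5 in bin 1; 4 remain.
Put 19 in bin 3; 11 remain.
Put 16 in bin 4; 14 remain.
Put 9 in bin 2; 0 remain.
Put 19 in bin 5; 11 remain.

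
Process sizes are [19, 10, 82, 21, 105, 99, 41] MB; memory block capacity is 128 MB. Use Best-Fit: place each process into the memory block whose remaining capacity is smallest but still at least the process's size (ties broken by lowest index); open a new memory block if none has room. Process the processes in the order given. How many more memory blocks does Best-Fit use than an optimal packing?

1

Best-Fit: [19,10,82] [21,105] [99] [41] → 4 memory blocks.
Total size 377 MB; any packing needs at least ⌈377/128⌉ = 3 memory blocks.
An optimal packing achieves that bound: [105,21] [99,19,10] [82,41] → 3 memory blocks.
Excess: 4 − 3 = 1.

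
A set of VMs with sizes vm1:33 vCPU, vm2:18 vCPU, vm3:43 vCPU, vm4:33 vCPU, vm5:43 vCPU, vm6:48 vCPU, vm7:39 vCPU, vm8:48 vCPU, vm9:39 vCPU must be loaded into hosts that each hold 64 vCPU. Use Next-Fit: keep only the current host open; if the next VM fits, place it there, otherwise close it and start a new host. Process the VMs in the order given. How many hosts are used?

8

Put vm1 (33 vCPU) in host 1; 31 vCPU remain.
Put vm2 (18 vCPU) in host 1; 13 vCPU remain.
Put vm3 (43 vCPU) in host 2; 21 vCPU remain.
Put vm4 (33 vCPU) in host 3; 31 vCPU remain.
Put vm5 (43 vCPU) in host 4; 21 vCPU remain.
Put vm6 (48 vCPU) in host 5; 16 vCPU remain.
Put vm7 (39 vCPU) in host 6; 25 vCPU remain.
Put vm8 (48 vCPU) in host 7; 16 vCPU remain.
Put vm9 (39 vCPU) in host 8; 25 vCPU remain.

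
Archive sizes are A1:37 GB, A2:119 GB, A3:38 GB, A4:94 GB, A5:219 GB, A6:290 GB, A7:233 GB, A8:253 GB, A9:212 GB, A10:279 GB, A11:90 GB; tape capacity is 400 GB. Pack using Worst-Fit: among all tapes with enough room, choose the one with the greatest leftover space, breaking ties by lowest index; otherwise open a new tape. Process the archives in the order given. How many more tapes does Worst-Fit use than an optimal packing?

1

Worst-Fit: [37,119,38,94] [219] [290] [233] [253] [212,90] [279] → 7 tapes.
6 archives exceed 200 GB (half the capacity), and no two of those can share a tape, so at least 6 tapes are needed.
An optimal packing achieves that bound: [290,94] [279,119] [253,90,38] [233,37] [219] [212] → 6 tapes.
Excess: 7 − 6 = 1.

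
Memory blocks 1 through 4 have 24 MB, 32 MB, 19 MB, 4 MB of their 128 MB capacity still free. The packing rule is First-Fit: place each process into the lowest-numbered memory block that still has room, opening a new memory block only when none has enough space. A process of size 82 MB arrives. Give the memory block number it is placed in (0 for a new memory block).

No memory block has ≥ 82 MB free, so a new memory block is opened.

0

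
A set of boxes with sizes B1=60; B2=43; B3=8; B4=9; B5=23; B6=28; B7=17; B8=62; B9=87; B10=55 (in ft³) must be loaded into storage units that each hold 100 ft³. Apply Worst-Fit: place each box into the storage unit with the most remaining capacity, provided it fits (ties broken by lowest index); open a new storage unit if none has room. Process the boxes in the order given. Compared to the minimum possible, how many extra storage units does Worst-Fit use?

Worst-Fit: [60,23,17] [43,8,9,28] [62] [87] [55] → 5 storage units.
Total size 392 ft³; any packing needs at least ⌈392/100⌉ = 4 storage units.
An optimal packing achieves that bound: [87,9] [62,28,8] [60,23,17] [55,43] → 4 storage units.
Excess: 5 − 4 = 1.

1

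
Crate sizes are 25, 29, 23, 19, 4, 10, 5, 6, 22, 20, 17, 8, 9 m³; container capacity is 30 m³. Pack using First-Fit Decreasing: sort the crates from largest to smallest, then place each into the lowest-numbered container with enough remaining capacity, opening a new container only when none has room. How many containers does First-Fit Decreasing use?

Sorted descending: 29, 25, 23, 22, 20, 19, 17, 10, 9, 8, 6, 5, 4.
container 1: place 29 m³, 1 m³ left
container 2: place 25 m³, 5 m³ left
container 3: place 23 m³, 7 m³ left
container 4: place 22 m³, 8 m³ left
container 5: place 20 m³, 10 m³ left
container 6: place 19 m³, 11 m³ left
container 7: place 17 m³, 13 m³ left
container 5: place 10 m³, 0 m³ left
container 6: place 9 m³, 2 m³ left
container 4: place 8 m³, 0 m³ left
container 3: place 6 m³, 1 m³ left
container 2: place 5 m³, 0 m³ left
container 7: place 4 m³, 9 m³ left
Final containers: [29] [25,5] [23,6] [22,8] [20,10] [19,9] [17,4].

7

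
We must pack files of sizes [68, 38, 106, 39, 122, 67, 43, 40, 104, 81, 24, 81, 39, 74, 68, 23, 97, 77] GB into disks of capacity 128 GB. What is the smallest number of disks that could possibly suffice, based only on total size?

10 disks

Total size = 68 + 38 + 106 + 39 + 122 + 67 + 43 + 40 + 104 + 81 + 24 + 81 + 39 + 74 + 68 + 23 + 97 + 77 = 1191 GB.
⌈1191 / 128⌉ = 10.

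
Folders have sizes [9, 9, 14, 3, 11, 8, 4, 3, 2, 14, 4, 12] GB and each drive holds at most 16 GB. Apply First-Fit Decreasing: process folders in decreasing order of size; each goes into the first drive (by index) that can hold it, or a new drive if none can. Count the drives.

Sorted descending: 14, 14, 12, 11, 9, 9, 8, 4, 4, 3, 3, 2.
drive 1: place 14 GB, 2 GB left
drive 2: place 14 GB, 2 GB left
drive 3: place 12 GB, 4 GB left
drive 4: place 11 GB, 5 GB left
drive 5: place 9 GB, 7 GB left
drive 6: place 9 GB, 7 GB left
drive 7: place 8 GB, 8 GB left
drive 3: place 4 GB, 0 GB left
drive 4: place 4 GB, 1 GB left
drive 5: place 3 GB, 4 GB left
drive 5: place 3 GB, 1 GB left
drive 1: place 2 GB, 0 GB left

7 drives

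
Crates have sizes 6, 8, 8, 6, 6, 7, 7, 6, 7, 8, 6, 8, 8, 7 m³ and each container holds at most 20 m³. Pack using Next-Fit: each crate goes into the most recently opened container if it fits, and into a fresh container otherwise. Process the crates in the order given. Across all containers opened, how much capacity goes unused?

22

container 1: place 6 m³, 14 m³ left
container 1: place 8 m³, 6 m³ left
container 2: place 8 m³, 12 m³ left
container 2: place 6 m³, 6 m³ left
container 2: place 6 m³, 0 m³ left
container 3: place 7 m³, 13 m³ left
container 3: place 7 m³, 6 m³ left
container 3: place 6 m³, 0 m³ left
container 4: place 7 m³, 13 m³ left
container 4: place 8 m³, 5 m³ left
container 5: place 6 m³, 14 m³ left
container 5: place 8 m³, 6 m³ left
container 6: place 8 m³, 12 m³ left
container 6: place 7 m³, 5 m³ left
6 containers × 20 m³ = 120 m³; used 98 m³; unused 22 m³.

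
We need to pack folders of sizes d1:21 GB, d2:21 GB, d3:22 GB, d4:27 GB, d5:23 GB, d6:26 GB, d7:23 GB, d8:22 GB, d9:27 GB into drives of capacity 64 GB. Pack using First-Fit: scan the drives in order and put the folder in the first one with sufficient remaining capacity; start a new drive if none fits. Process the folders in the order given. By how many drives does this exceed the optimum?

0

First-Fit: [21,21,22] [27,23] [26,23] [22,27] → 4 drives.
Total size 212 GB; any packing needs at least ⌈212/64⌉ = 4 drives.
So 4 is already optimal.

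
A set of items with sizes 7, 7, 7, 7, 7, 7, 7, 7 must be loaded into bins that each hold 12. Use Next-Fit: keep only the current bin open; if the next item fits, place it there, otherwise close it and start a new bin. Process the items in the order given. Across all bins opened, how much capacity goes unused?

40

7 → bin 1 (remaining 5)
7 → bin 2 (remaining 5)
7 → bin 3 (remaining 5)
7 → bin 4 (remaining 5)
7 → bin 5 (remaining 5)
7 → bin 6 (remaining 5)
7 → bin 7 (remaining 5)
7 → bin 8 (remaining 5)
8 bins × 12 = 96; used 56; unused 40.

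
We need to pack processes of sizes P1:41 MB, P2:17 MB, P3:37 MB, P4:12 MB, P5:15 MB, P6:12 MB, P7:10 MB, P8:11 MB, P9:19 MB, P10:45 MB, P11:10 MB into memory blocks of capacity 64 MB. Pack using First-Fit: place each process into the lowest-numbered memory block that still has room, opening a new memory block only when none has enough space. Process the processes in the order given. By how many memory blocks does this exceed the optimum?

0

First-Fit: [41,17] [37,12,15] [12,10,11,19,10] [45] → 4 memory blocks.
Total size 229 MB; any packing needs at least ⌈229/64⌉ = 4 memory blocks.
So 4 is already optimal.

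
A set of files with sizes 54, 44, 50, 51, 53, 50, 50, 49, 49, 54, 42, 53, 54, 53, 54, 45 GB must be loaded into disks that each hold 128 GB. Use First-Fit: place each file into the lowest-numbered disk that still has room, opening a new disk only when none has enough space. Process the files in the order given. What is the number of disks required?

54 GB → disk 1 (remaining 74 GB)
44 GB → disk 1 (remaining 30 GB)
50 GB → disk 2 (remaining 78 GB)
51 GB → disk 2 (remaining 27 GB)
53 GB → disk 3 (remaining 75 GB)
50 GB → disk 3 (remaining 25 GB)
50 GB → disk 4 (remaining 78 GB)
49 GB → disk 4 (remaining 29 GB)
49 GB → disk 5 (remaining 79 GB)
54 GB → disk 5 (remaining 25 GB)
42 GB → disk 6 (remaining 86 GB)
53 GB → disk 6 (remaining 33 GB)
54 GB → disk 7 (remaining 74 GB)
53 GB → disk 7 (remaining 21 GB)
54 GB → disk 8 (remaining 74 GB)
45 GB → disk 8 (remaining 29 GB)
Final disks: [54,44] [50,51] [53,50] [50,49] [49,54] [42,53] [54,53] [54,45].

8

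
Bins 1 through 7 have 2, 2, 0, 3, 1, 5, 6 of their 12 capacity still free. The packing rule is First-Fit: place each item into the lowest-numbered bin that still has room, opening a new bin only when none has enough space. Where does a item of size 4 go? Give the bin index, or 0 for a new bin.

6

Bins with room: bin 6 (5), bin 7 (6).
The first with room is bin 6.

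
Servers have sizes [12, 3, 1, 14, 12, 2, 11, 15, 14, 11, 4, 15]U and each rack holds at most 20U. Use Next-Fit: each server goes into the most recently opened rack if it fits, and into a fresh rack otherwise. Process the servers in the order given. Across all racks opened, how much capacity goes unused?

12U → rack 1 (remaining 8U)
3U → rack 1 (remaining 5U)
1U → rack 1 (remaining 4U)
14U → rack 2 (remaining 6U)
12U → rack 3 (remaining 8U)
2U → rack 3 (remaining 6U)
11U → rack 4 (remaining 9U)
15U → rack 5 (remaining 5U)
14U → rack 6 (remaining 6U)
11U → rack 7 (remaining 9U)
4U → rack 7 (remaining 5U)
15U → rack 8 (remaining 5U)
8 racks × 20U = 160U; used 114U; unused 46U.

46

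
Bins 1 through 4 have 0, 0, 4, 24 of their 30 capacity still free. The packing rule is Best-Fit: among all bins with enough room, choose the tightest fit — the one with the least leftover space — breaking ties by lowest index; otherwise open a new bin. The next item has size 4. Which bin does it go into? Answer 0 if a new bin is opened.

3

Bins with room: bin 3 (4), bin 4 (24).
Tightest fit is bin 3 with 4 free.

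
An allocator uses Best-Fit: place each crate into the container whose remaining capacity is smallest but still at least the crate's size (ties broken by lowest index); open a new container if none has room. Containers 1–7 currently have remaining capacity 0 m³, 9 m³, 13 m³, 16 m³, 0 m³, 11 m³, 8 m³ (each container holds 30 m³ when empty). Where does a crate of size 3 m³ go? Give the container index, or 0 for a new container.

7

Containers with room: container 2 (9 m³), container 3 (13 m³), container 4 (16 m³), container 6 (11 m³), container 7 (8 m³).
Tightest fit is container 7 with 8 m³ free.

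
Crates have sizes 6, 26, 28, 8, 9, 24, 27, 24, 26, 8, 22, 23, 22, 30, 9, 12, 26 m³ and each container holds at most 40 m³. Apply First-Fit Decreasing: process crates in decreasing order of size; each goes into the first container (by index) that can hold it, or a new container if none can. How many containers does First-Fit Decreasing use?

11 containers

Sorted descending: 30, 28, 27, 26, 26, 26, 24, 24, 23, 22, 22, 12, 9, 9, 8, 8, 6.
container 1: place 30 m³, 10 m³ left
container 2: place 28 m³, 12 m³ left
container 3: place 27 m³, 13 m³ left
container 4: place 26 m³, 14 m³ left
container 5: place 26 m³, 14 m³ left
container 6: place 26 m³, 14 m³ left
container 7: place 24 m³, 16 m³ left
container 8: place 24 m³, 16 m³ left
container 9: place 23 m³, 17 m³ left
container 10: place 22 m³, 18 m³ left
container 11: place 22 m³, 18 m³ left
container 2: place 12 m³, 0 m³ left
container 1: place 9 m³, 1 m³ left
container 3: place 9 m³, 4 m³ left
container 4: place 8 m³, 6 m³ left
container 5: place 8 m³, 6 m³ left
container 4: place 6 m³, 0 m³ left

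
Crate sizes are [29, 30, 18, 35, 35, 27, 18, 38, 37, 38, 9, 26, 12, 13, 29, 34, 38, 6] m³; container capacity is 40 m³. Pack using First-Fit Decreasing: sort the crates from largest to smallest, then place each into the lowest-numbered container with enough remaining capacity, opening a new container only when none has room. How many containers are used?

Sorted descending: 38, 38, 38, 37, 35, 35, 34, 30, 29, 29, 27, 26, 18, 18, 13, 12, 9, 6.
container 1: place 38 m³, 2 m³ left
container 2: place 38 m³, 2 m³ left
container 3: place 38 m³, 2 m³ left
container 4: place 37 m³, 3 m³ left
container 5: place 35 m³, 5 m³ left
container 6: place 35 m³, 5 m³ left
container 7: place 34 m³, 6 m³ left
container 8: place 30 m³, 10 m³ left
container 9: place 29 m³, 11 m³ left
container 10: place 29 m³, 11 m³ left
container 11: place 27 m³, 13 m³ left
container 12: place 26 m³, 14 m³ left
container 13: place 18 m³, 22 m³ left
container 13: place 18 m³, 4 m³ left
container 11: place 13 m³, 0 m³ left
container 12: place 12 m³, 2 m³ left
container 8: place 9 m³, 1 m³ left
container 7: place 6 m³, 0 m³ left
Final containers: [38] [38] [38] [37] [35] [35] [34,6] [30,9] [29] [29] [27,13] [26,12] [18,18].

13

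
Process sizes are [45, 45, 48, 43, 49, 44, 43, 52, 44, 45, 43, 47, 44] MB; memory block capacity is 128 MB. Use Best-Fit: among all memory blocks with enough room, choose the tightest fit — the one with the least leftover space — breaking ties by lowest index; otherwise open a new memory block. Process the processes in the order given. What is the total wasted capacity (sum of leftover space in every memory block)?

304

memory block 1: place 45 MB, 83 MB left
memory block 1: place 45 MB, 38 MB left
memory block 2: place 48 MB, 80 MB left
memory block 2: place 43 MB, 37 MB left
memory block 3: place 49 MB, 79 MB left
memory block 3: place 44 MB, 35 MB left
memory block 4: place 43 MB, 85 MB left
memory block 4: place 52 MB, 33 MB left
memory block 5: place 44 MB, 84 MB left
memory block 5: place 45 MB, 39 MB left
memory block 6: place 43 MB, 85 MB left
memory block 6: place 47 MB, 38 MB left
memory block 7: place 44 MB, 84 MB left
7 memory blocks × 128 MB = 896 MB; used 592 MB; unused 304 MB.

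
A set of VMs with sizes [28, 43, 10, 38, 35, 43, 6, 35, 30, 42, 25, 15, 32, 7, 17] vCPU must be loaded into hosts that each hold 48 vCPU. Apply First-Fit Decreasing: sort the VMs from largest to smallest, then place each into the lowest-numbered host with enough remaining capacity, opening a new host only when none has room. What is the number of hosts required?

Sorted descending: 43, 43, 42, 38, 35, 35, 32, 30, 28, 25, 17, 15, 10, 7, 6.
43 vCPU → host 1 (remaining 5 vCPU)
43 vCPU → host 2 (remaining 5 vCPU)
42 vCPU → host 3 (remaining 6 vCPU)
38 vCPU → host 4 (remaining 10 vCPU)
35 vCPU → host 5 (remaining 13 vCPU)
35 vCPU → host 6 (remaining 13 vCPU)
32 vCPU → host 7 (remaining 16 vCPU)
30 vCPU → host 8 (remaining 18 vCPU)
28 vCPU → host 9 (remaining 20 vCPU)
25 vCPU → host 10 (remaining 23 vCPU)
17 vCPU → host 8 (remaining 1 vCPU)
15 vCPU → host 7 (remaining 1 vCPU)
10 vCPU → host 4 (remaining 0 vCPU)
7 vCPU → host 5 (remaining 6 vCPU)
6 vCPU → host 3 (remaining 0 vCPU)
Final hosts: [43] [43] [42,6] [38,10] [35,7] [35] [32,15] [30,17] [28] [25].

10 hosts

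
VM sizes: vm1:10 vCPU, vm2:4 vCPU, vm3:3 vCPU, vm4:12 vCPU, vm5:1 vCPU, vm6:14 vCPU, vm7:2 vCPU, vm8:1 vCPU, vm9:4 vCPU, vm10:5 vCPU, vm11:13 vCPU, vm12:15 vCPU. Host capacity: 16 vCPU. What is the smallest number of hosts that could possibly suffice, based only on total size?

Total size = 10 + 4 + 3 + 12 + 1 + 14 + 2 + 1 + 4 + 5 + 13 + 15 = 84 vCPU.
⌈84 / 16⌉ = 6.

6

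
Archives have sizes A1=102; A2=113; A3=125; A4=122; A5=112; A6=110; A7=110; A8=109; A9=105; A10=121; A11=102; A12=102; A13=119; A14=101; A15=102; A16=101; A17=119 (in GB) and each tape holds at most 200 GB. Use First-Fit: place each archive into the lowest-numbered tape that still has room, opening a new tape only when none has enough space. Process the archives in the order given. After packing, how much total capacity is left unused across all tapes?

1525

tape 1: place A1 (102 GB), 98 GB left
tape 2: place A2 (113 GB), 87 GB left
tape 3: place A3 (125 GB), 75 GB left
tape 4: place A4 (122 GB), 78 GB left
tape 5: place A5 (112 GB), 88 GB left
tape 6: place A6 (110 GB), 90 GB left
tape 7: place A7 (110 GB), 90 GB left
tape 8: place A8 (109 GB), 91 GB left
tape 9: place A9 (105 GB), 95 GB left
tape 10: place A10 (121 GB), 79 GB left
tape 11: place A11 (102 GB), 98 GB left
tape 12: place A12 (102 GB), 98 GB left
tape 13: place A13 (119 GB), 81 GB left
tape 14: place A14 (101 GB), 99 GB left
tape 15: place A15 (102 GB), 98 GB left
tape 16: place A16 (101 GB), 99 GB left
tape 17: place A17 (119 GB), 81 GB left
17 tapes × 200 GB = 3400 GB; used 1875 GB; unused 1525 GB.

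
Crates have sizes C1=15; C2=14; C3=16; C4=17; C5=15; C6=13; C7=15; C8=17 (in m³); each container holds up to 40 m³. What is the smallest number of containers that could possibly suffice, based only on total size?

4

Total size = 15 + 14 + 16 + 17 + 15 + 13 + 15 + 17 = 122 m³.
⌈122 / 40⌉ = 4.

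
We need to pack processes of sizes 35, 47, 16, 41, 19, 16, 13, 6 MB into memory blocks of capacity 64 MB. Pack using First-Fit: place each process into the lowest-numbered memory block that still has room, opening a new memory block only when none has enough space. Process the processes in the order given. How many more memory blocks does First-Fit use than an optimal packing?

First-Fit: [35,16,13] [47,16] [41,19] [6] → 4 memory blocks.
Total size 193 MB; any packing needs at least ⌈193/64⌉ = 4 memory blocks.
So 4 is already optimal.

0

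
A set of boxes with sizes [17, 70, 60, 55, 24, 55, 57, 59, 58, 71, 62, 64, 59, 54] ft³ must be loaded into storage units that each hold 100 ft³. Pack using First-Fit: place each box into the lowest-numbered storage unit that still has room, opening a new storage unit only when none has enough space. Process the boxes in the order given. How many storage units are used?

Put 17 ft³ in storage unit 1; 83 ft³ remain.
Put 70 ft³ in storage unit 1; 13 ft³ remain.
Put 60 ft³ in storage unit 2; 40 ft³ remain.
Put 55 ft³ in storage unit 3; 45 ft³ remain.
Put 24 ft³ in storage unit 2; 16 ft³ remain.
Put 55 ft³ in storage unit 4; 45 ft³ remain.
Put 57 ft³ in storage unit 5; 43 ft³ remain.
Put 59 ft³ in storage unit 6; 41 ft³ remain.
Put 58 ft³ in storage unit 7; 42 ft³ remain.
Put 71 ft³ in storage unit 8; 29 ft³ remain.
Put 62 ft³ in storage unit 9; 38 ft³ remain.
Put 64 ft³ in storage unit 10; 36 ft³ remain.
Put 59 ft³ in storage unit 11; 41 ft³ remain.
Put 54 ft³ in storage unit 12; 46 ft³ remain.
Final storage units: [17,70] [60,24] [55] [55] [57] [59] [58] [71] [62] [64] [59] [54].

12 storage units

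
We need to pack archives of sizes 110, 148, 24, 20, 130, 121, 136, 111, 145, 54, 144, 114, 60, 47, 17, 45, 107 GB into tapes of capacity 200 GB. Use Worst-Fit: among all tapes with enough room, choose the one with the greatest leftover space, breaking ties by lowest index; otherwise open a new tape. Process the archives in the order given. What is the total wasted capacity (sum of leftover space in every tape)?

467

110 GB → tape 1 (remaining 90 GB)
148 GB → tape 2 (remaining 52 GB)
24 GB → tape 1 (remaining 66 GB)
20 GB → tape 1 (remaining 46 GB)
130 GB → tape 3 (remaining 70 GB)
121 GB → tape 4 (remaining 79 GB)
136 GB → tape 5 (remaining 64 GB)
111 GB → tape 6 (remaining 89 GB)
145 GB → tape 7 (remaining 55 GB)
54 GB → tape 6 (remaining 35 GB)
144 GB → tape 8 (remaining 56 GB)
114 GB → tape 9 (remaining 86 GB)
60 GB → tape 9 (remaining 26 GB)
47 GB → tape 4 (remaining 32 GB)
17 GB → tape 3 (remaining 53 GB)
45 GB → tape 5 (remaining 19 GB)
107 GB → tape 10 (remaining 93 GB)
10 tapes × 200 GB = 2000 GB; used 1533 GB; unused 467 GB.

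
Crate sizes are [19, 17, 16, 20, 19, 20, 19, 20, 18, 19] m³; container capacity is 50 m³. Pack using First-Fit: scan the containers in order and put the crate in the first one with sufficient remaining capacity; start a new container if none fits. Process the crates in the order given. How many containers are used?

5 containers

Put 19 m³ in container 1; 31 m³ remain.
Put 17 m³ in container 1; 14 m³ remain.
Put 16 m³ in container 2; 34 m³ remain.
Put 20 m³ in container 2; 14 m³ remain.
Put 19 m³ in container 3; 31 m³ remain.
Put 20 m³ in container 3; 11 m³ remain.
Put 19 m³ in container 4; 31 m³ remain.
Put 20 m³ in container 4; 11 m³ remain.
Put 18 m³ in container 5; 32 m³ remain.
Put 19 m³ in container 5; 13 m³ remain.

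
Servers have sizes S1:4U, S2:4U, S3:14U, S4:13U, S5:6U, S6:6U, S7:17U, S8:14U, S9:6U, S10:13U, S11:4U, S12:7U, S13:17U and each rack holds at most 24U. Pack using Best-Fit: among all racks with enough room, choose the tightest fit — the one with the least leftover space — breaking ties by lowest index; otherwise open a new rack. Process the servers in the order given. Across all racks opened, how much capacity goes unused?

19

S1 (4U) → rack 1 (remaining 20U)
S2 (4U) → rack 1 (remaining 16U)
S3 (14U) → rack 1 (remaining 2U)
S4 (13U) → rack 2 (remaining 11U)
S5 (6U) → rack 2 (remaining 5U)
S6 (6U) → rack 3 (remaining 18U)
S7 (17U) → rack 3 (remaining 1U)
S8 (14U) → rack 4 (remaining 10U)
S9 (6U) → rack 4 (remaining 4U)
S10 (13U) → rack 5 (remaining 11U)
S11 (4U) → rack 4 (remaining 0U)
S12 (7U) → rack 5 (remaining 4U)
S13 (17U) → rack 6 (remaining 7U)
6 racks × 24U = 144U; used 125U; unused 19U.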